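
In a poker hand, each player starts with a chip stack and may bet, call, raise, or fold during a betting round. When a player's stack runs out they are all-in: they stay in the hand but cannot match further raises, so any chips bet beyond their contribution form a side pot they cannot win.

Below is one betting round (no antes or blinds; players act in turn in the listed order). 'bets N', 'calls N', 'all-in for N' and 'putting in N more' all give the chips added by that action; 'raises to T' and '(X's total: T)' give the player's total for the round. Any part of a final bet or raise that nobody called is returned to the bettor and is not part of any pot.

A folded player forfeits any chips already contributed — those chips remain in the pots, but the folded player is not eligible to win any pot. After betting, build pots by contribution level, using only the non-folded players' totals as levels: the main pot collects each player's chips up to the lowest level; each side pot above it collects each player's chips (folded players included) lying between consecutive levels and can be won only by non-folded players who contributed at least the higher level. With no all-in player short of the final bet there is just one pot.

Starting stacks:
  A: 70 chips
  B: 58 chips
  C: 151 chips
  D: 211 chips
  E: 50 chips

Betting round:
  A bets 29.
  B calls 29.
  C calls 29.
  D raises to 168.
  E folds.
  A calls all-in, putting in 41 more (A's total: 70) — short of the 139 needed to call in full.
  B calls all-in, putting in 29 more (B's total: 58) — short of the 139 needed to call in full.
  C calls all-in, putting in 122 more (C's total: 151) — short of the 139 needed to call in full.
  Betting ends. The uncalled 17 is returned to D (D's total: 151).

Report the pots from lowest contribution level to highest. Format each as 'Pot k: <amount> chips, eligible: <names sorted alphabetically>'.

Contributions (after 17 returned to D): A=70, B=58, C=151, D=151
Folded: E
Pot levels (distinct totals of non-folded players): 58, 70, 151
Layer 1-58: 58 each from A, B, C, D = 58*4 = 232 chips; eligible A, B, C, D
Layer 59-70: 12 each from A, C, D = 12*3 = 36 chips; eligible A, C, D
Layer 71-151: 81 each from C, D = 81*2 = 162 chips; eligible C, D

Pot 1: 232 chips, eligible: A, B, C, D
Pot 2: 36 chips, eligible: A, C, D
Pot 3: 162 chips, eligible: C, D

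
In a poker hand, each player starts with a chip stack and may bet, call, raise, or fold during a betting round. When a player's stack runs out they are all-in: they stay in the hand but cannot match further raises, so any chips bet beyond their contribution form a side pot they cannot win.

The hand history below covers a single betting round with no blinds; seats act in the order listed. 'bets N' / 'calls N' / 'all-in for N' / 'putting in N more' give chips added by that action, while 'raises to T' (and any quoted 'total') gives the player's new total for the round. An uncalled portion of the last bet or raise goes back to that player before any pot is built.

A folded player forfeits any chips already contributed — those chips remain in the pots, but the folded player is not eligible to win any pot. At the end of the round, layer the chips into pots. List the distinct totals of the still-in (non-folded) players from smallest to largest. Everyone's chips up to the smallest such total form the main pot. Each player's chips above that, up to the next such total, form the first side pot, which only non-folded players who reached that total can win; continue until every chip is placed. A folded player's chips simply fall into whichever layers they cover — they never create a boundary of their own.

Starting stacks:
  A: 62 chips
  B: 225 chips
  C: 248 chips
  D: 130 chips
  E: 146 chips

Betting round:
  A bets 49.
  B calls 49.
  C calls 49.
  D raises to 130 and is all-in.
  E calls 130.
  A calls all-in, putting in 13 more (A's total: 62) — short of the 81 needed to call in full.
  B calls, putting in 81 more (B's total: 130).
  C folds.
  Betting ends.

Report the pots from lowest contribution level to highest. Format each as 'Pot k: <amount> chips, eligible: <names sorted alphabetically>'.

Pot 1: 297 chips, eligible: A, B, D, E
Pot 2: 204 chips, eligible: B, D, E

Derivation:
Contributions: A=62, B=130, C=49, D=130, E=130
Folded: C
Pot levels (distinct totals of non-folded players): 62, 130
Layer 1-62: A 62 + B 62 + C 49 + D 62 + E 62 = 297 chips; eligible A, B, D, E
Layer 63-130: 68 each from B, D, E = 68*3 = 204 chips; eligible B, D, E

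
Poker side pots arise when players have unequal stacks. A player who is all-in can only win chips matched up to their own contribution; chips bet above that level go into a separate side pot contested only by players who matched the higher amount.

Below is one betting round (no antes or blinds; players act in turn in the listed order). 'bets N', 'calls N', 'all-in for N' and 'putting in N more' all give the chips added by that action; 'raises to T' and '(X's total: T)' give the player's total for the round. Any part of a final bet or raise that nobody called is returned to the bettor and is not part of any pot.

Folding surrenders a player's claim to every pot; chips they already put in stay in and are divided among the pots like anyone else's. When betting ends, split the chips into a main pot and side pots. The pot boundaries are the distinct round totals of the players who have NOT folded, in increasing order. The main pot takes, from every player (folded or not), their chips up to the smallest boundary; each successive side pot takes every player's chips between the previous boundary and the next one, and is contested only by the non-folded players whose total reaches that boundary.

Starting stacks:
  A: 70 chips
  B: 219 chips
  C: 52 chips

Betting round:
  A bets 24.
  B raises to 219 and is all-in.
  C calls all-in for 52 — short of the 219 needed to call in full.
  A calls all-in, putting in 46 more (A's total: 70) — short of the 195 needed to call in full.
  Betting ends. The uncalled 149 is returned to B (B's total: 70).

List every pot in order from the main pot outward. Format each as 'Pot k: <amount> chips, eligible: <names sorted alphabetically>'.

Pot 1: 156 chips, eligible: A, B, C
Pot 2: 36 chips, eligible: A, B

Derivation:
Contributions (after 149 returned to B): A=70, B=70, C=52
Pot levels (distinct totals of non-folded players): 52, 70
Layer 1-52: 52 each from A, B, C = 52*3 = 156 chips; eligible A, B, C
Layer 53-70: 18 each from A, B = 18*2 = 36 chips; eligible A, B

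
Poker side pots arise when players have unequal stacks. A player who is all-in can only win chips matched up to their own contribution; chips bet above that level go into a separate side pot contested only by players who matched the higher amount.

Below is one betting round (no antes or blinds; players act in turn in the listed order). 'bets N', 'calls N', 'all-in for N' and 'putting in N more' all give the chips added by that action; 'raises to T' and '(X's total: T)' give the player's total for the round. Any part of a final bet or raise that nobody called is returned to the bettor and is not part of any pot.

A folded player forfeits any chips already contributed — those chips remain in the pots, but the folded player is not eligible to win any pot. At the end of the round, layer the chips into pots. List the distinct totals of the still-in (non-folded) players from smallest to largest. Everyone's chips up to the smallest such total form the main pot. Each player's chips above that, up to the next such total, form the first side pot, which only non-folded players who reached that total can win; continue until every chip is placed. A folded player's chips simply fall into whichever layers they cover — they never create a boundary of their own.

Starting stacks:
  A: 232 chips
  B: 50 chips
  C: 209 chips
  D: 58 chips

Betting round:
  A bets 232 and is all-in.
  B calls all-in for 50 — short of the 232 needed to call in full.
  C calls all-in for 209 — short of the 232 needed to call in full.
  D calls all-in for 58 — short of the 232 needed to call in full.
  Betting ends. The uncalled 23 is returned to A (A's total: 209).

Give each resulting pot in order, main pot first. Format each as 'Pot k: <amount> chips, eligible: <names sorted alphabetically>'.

Pot 1: 200 chips, eligible: A, B, C, D
Pot 2: 24 chips, eligible: A, C, D
Pot 3: 302 chips, eligible: A, C

Derivation:
Contributions (after 23 returned to A): A=209, B=50, C=209, D=58
Pot levels (distinct totals of non-folded players): 50, 58, 209
Layer 1-50: 50 each from A, B, C, D = 50*4 = 200 chips; eligible A, B, C, D
Layer 51-58: 8 each from A, C, D = 8*3 = 24 chips; eligible A, C, D
Layer 59-209: 151 each from A, C = 151*2 = 302 chips; eligible A, C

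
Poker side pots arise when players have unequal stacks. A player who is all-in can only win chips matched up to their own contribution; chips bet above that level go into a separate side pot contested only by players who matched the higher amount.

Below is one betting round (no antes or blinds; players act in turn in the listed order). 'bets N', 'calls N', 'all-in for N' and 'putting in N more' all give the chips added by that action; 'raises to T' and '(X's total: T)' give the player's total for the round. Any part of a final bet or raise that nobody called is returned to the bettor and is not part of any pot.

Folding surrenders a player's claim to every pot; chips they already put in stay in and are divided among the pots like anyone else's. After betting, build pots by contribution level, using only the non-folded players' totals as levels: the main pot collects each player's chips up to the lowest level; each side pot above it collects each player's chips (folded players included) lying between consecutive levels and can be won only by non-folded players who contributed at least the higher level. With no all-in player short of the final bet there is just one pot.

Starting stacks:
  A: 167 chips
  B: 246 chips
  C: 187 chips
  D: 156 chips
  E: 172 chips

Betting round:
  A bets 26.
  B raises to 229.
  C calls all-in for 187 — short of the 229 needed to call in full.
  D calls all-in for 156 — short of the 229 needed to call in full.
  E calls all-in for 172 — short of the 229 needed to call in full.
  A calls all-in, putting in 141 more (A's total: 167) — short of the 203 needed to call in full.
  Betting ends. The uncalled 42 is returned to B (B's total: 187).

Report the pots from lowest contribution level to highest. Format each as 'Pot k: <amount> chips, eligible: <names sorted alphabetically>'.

Contributions (after 42 returned to B): A=167, B=187, C=187, D=156, E=172
Pot levels (distinct totals of non-folded players): 156, 167, 172, 187
Layer 1-156: 156 each from A, B, C, D, E = 156*5 = 780 chips; eligible A, B, C, D, E
Layer 157-167: 11 each from A, B, C, E = 11*4 = 44 chips; eligible A, B, C, E
Layer 168-172: 5 each from B, C, E = 5*3 = 15 chips; eligible B, C, E
Layer 173-187: 15 each from B, C = 15*2 = 30 chips; eligible B, C

Pot 1: 780 chips, eligible: A, B, C, D, E
Pot 2: 44 chips, eligible: A, B, C, E
Pot 3: 15 chips, eligible: B, C, E
Pot 4: 30 chips, eligible: B, C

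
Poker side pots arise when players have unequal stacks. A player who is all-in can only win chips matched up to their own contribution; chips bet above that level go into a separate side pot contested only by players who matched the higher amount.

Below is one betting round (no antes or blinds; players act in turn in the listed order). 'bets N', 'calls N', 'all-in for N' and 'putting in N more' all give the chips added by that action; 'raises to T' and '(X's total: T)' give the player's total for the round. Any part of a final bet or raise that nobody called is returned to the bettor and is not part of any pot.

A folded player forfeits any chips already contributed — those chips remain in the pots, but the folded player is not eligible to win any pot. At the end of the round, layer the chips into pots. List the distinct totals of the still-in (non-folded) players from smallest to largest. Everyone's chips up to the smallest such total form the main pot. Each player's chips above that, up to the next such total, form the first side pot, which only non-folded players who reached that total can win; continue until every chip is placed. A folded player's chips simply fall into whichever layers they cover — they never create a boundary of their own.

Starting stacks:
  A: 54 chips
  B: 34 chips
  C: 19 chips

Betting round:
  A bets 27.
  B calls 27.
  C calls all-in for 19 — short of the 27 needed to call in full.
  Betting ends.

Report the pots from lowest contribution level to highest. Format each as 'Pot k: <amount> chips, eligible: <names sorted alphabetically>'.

Contributions: A=27, B=27, C=19
Pot levels (distinct totals of non-folded players): 19, 27
Layer 1-19: 19 each from A, B, C = 19*3 = 57 chips; eligible A, B, C
Layer 20-27: 8 each from A, B = 8*2 = 16 chips; eligible A, B

Pot 1: 57 chips, eligible: A, B, C
Pot 2: 16 chips, eligible: A, B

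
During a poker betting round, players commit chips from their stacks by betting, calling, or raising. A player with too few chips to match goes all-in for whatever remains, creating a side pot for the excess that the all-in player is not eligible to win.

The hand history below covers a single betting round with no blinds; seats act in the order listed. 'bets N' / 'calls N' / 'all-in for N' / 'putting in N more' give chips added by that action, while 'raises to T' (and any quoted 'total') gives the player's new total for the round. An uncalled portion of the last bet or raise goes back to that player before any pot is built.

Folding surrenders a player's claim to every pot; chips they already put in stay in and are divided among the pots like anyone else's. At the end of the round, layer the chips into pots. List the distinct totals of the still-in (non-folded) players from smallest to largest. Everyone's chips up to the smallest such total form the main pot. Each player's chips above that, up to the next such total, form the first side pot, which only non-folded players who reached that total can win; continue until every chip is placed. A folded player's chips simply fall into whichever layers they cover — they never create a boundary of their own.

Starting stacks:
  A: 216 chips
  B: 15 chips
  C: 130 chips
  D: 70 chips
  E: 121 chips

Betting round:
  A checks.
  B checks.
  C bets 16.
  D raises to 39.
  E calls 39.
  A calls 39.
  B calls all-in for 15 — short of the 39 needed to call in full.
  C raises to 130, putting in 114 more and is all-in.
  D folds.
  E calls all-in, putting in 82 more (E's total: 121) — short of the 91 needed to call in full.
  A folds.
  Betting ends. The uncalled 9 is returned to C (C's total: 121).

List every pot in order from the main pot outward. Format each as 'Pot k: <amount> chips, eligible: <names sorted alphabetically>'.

Contributions (after 9 returned to C): A=39, B=15, C=121, D=39, E=121
Folded: A, D
Pot levels (distinct totals of non-folded players): 15, 121
Layer 1-15: 15 each from A, B, C, D, E = 15*5 = 75 chips; eligible B, C, E
Layer 16-121: A 24 + C 106 + D 24 + E 106 = 260 chips; eligible C, E

Pot 1: 75 chips, eligible: B, C, E
Pot 2: 260 chips, eligible: C, E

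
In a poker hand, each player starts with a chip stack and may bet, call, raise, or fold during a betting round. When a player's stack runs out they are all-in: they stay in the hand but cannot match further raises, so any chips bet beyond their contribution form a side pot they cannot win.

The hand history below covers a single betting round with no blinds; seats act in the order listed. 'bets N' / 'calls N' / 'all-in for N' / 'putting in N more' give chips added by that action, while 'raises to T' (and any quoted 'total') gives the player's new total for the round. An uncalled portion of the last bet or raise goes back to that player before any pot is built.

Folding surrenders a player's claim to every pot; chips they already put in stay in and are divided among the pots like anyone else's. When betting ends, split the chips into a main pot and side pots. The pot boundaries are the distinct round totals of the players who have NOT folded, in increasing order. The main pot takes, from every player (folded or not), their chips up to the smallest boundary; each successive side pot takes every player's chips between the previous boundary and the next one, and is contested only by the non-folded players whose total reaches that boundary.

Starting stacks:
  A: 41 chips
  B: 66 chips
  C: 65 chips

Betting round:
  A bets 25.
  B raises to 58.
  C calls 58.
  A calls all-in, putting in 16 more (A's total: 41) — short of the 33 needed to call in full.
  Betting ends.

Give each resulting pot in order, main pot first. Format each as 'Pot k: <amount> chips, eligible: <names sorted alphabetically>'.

Contributions: A=41, B=58, C=58
Pot levels (distinct totals of non-folded players): 41, 58
Layer 1-41: 41 each from A, B, C = 41*3 = 123 chips; eligible A, B, C
Layer 42-58: 17 each from B, C = 17*2 = 34 chips; eligible B, C

Pot 1: 123 chips, eligible: A, B, C
Pot 2: 34 chips, eligible: B, C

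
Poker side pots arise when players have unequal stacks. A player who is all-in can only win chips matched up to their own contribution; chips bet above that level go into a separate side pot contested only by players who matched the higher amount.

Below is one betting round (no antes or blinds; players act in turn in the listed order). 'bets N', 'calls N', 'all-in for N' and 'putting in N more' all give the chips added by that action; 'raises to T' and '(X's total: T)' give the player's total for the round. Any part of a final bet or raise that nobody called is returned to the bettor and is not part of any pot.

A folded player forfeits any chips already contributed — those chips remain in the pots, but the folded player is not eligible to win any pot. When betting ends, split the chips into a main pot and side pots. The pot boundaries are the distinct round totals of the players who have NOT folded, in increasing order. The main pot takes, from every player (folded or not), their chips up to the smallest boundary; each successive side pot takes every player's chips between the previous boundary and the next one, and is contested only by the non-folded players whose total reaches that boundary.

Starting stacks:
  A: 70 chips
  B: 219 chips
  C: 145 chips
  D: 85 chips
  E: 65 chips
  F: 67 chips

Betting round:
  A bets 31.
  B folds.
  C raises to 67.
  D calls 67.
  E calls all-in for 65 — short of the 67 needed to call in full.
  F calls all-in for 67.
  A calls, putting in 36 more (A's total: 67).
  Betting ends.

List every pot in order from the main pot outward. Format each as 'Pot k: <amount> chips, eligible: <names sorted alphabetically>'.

Contributions: A=67, C=67, D=67, E=65, F=67
Folded: B
Pot levels (distinct totals of non-folded players): 65, 67
Layer 1-65: 65 each from A, C, D, E, F = 65*5 = 325 chips; eligible A, C, D, E, F
Layer 66-67: 2 each from A, C, D, F = 2*4 = 8 chips; eligible A, C, D, F

Pot 1: 325 chips, eligible: A, C, D, E, F
Pot 2: 8 chips, eligible: A, C, D, F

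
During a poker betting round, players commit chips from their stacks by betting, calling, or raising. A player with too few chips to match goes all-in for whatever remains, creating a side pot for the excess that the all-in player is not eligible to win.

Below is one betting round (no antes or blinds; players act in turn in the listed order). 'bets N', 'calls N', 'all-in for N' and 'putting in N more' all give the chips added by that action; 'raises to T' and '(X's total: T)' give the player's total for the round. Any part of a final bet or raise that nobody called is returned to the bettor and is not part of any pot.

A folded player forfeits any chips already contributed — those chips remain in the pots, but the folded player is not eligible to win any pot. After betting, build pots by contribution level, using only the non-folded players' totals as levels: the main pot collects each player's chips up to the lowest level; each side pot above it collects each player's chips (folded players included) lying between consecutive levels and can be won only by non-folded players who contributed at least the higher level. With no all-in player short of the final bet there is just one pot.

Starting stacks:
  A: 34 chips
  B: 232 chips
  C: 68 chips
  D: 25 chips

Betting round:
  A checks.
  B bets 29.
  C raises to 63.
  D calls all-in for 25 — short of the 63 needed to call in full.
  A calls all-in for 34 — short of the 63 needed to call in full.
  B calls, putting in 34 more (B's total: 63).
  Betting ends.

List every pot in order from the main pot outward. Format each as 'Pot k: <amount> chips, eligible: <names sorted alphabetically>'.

Pot 1: 100 chips, eligible: A, B, C, D
Pot 2: 27 chips, eligible: A, B, C
Pot 3: 58 chips, eligible: B, C

Derivation:
Contributions: A=34, B=63, C=63, D=25
Pot levels (distinct totals of non-folded players): 25, 34, 63
Layer 1-25: 25 each from A, B, C, D = 25*4 = 100 chips; eligible A, B, C, D
Layer 26-34: 9 each from A, B, C = 9*3 = 27 chips; eligible A, B, C
Layer 35-63: 29 each from B, C = 29*2 = 58 chips; eligible B, C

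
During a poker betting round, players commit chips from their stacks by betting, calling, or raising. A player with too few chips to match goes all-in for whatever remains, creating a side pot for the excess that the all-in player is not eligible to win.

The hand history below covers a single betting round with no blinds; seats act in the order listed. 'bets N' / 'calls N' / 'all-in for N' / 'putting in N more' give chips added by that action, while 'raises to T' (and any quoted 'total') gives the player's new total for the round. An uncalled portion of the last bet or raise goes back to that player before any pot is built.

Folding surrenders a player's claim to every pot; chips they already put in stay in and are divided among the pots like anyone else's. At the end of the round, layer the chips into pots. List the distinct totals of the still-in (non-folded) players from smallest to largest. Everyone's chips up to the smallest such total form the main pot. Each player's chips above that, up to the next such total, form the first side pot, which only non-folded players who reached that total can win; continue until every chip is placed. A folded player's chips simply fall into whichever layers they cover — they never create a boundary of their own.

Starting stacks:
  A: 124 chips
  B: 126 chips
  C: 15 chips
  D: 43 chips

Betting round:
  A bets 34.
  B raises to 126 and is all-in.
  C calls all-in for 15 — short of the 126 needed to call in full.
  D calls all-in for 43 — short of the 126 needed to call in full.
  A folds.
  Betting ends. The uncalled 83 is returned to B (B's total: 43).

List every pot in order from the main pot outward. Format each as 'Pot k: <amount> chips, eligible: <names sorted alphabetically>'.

Pot 1: 60 chips, eligible: B, C, D
Pot 2: 75 chips, eligible: B, D

Derivation:
Contributions (after 83 returned to B): A=34, B=43, C=15, D=43
Folded: A
Pot levels (distinct totals of non-folded players): 15, 43
Layer 1-15: 15 each from A, B, C, D = 15*4 = 60 chips; eligible B, C, D
Layer 16-43: A 19 + B 28 + D 28 = 75 chips; eligible B, D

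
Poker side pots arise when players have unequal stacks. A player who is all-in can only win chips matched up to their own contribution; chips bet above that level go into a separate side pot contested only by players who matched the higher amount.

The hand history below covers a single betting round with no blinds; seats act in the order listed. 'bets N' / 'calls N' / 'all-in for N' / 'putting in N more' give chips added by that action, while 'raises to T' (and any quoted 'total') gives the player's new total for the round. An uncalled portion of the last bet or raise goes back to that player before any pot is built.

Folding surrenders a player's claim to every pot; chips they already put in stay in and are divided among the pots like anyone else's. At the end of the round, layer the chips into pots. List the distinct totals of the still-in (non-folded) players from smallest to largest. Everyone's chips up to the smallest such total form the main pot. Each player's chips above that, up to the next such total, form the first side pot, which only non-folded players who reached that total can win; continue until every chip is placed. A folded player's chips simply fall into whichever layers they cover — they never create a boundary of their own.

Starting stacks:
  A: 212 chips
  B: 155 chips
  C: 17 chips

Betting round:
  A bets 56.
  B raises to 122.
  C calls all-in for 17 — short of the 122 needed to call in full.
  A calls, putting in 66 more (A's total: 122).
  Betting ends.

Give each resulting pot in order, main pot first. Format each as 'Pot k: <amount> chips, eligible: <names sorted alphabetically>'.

Contributions: A=122, B=122, C=17
Pot levels (distinct totals of non-folded players): 17, 122
Layer 1-17: 17 each from A, B, C = 17*3 = 51 chips; eligible A, B, C
Layer 18-122: 105 each from A, B = 105*2 = 210 chips; eligible A, B

Pot 1: 51 chips, eligible: A, B, C
Pot 2: 210 chips, eligible: A, B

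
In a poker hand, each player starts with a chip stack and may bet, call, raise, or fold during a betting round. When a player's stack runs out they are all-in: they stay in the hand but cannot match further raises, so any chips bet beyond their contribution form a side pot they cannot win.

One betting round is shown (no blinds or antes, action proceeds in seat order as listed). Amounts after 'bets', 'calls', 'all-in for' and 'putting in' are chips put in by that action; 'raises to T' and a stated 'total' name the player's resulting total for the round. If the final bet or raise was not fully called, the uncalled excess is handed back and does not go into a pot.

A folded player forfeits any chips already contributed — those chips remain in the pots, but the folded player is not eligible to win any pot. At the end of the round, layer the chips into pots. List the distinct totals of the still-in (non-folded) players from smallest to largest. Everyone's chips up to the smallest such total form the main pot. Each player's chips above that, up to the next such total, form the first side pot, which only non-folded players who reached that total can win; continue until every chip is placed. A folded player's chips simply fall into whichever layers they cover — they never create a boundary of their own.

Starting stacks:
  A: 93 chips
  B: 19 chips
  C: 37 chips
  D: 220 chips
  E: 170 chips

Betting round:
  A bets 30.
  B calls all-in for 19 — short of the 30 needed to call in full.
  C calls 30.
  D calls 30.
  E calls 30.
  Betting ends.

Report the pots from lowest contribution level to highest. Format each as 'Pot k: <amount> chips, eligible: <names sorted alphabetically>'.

Pot 1: 95 chips, eligible: A, B, C, D, E
Pot 2: 44 chips, eligible: A, C, D, E

Derivation:
Contributions: A=30, B=19, C=30, D=30, E=30
Pot levels (distinct totals of non-folded players): 19, 30
Layer 1-19: 19 each from A, B, C, D, E = 19*5 = 95 chips; eligible A, B, C, D, E
Layer 20-30: 11 each from A, C, D, E = 11*4 = 44 chips; eligible A, C, D, E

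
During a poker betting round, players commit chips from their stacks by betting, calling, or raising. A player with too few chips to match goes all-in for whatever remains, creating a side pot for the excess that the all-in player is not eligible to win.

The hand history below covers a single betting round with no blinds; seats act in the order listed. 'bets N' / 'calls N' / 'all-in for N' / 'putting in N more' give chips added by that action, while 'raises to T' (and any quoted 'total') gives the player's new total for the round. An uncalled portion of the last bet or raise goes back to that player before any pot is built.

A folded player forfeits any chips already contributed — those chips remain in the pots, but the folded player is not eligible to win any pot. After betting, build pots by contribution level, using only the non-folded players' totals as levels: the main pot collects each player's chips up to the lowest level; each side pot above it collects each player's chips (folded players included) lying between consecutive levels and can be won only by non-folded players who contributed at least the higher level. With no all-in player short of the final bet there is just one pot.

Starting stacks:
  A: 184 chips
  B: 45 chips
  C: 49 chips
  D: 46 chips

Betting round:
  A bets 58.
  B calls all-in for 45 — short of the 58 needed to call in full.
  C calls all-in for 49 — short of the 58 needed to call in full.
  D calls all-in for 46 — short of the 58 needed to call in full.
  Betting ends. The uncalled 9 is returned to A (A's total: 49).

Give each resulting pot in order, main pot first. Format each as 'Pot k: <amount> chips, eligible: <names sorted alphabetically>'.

Contributions (after 9 returned to A): A=49, B=45, C=49, D=46
Pot levels (distinct totals of non-folded players): 45, 46, 49
Layer 1-45: 45 each from A, B, C, D = 45*4 = 180 chips; eligible A, B, C, D
Layer 46-46: 1 each from A, C, D = 1*3 = 3 chips; eligible A, C, D
Layer 47-49: 3 each from A, C = 3*2 = 6 chips; eligible A, C

Pot 1: 180 chips, eligible: A, B, C, D
Pot 2: 3 chips, eligible: A, C, D
Pot 3: 6 chips, eligible: A, C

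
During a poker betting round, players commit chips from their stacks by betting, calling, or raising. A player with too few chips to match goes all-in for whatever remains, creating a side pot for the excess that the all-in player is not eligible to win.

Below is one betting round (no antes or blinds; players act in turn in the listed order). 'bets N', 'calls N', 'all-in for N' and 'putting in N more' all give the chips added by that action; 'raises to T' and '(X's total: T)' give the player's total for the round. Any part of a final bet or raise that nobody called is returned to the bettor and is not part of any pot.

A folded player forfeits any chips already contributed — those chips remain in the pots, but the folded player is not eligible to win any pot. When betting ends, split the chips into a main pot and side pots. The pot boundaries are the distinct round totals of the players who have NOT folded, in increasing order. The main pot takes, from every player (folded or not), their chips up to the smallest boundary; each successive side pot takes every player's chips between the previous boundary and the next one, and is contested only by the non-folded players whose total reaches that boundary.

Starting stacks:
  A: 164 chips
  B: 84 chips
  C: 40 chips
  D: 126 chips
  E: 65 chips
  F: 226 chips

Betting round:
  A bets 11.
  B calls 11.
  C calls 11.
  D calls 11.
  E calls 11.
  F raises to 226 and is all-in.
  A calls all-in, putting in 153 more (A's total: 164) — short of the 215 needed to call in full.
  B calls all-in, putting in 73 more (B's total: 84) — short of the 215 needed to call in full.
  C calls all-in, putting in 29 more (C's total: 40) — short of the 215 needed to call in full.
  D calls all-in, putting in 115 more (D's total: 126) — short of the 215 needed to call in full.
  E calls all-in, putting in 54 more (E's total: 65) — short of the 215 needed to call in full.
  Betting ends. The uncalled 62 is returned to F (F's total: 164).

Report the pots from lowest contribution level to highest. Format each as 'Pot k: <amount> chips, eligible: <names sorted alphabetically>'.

Pot 1: 240 chips, eligible: A, B, C, D, E, F
Pot 2: 125 chips, eligible: A, B, D, E, F
Pot 3: 76 chips, eligible: A, B, D, F
Pot 4: 126 chips, eligible: A, D, F
Pot 5: 76 chips, eligible: A, F

Derivation:
Contributions (after 62 returned to F): A=164, B=84, C=40, D=126, E=65, F=164
Pot levels (distinct totals of non-folded players): 40, 65, 84, 126, 164
Layer 1-40: 40 each from A, B, C, D, E, F = 40*6 = 240 chips; eligible A, B, C, D, E, F
Layer 41-65: 25 each from A, B, D, E, F = 25*5 = 125 chips; eligible A, B, D, E, F
Layer 66-84: 19 each from A, B, D, F = 19*4 = 76 chips; eligible A, B, D, F
Layer 85-126: 42 each from A, D, F = 42*3 = 126 chips; eligible A, D, F
Layer 127-164: 38 each from A, F = 38*2 = 76 chips; eligible A, F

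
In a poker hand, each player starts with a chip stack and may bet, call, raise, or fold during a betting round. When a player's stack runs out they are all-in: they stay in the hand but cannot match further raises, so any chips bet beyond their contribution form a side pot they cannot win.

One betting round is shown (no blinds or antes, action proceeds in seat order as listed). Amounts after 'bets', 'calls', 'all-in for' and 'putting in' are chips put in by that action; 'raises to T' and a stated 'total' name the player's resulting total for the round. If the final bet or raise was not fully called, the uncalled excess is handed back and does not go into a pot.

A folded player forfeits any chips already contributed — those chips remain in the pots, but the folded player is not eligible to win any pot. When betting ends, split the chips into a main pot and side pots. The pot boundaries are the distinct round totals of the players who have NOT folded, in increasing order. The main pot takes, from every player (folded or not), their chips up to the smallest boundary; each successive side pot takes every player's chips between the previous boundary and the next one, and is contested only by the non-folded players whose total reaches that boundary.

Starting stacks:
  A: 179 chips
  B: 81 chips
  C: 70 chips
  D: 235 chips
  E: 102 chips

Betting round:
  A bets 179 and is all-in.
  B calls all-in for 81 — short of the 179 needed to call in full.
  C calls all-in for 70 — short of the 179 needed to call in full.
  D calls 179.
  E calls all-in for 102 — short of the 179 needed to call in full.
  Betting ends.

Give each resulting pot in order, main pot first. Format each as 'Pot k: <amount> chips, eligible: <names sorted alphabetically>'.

Contributions: A=179, B=81, C=70, D=179, E=102
Pot levels (distinct totals of non-folded players): 70, 81, 102, 179
Layer 1-70: 70 each from A, B, C, D, E = 70*5 = 350 chips; eligible A, B, C, D, E
Layer 71-81: 11 each from A, B, D, E = 11*4 = 44 chips; eligible A, B, D, E
Layer 82-102: 21 each from A, D, E = 21*3 = 63 chips; eligible A, D, E
Layer 103-179: 77 each from A, D = 77*2 = 154 chips; eligible A, D

Pot 1: 350 chips, eligible: A, B, C, D, E
Pot 2: 44 chips, eligible: A, B, D, E
Pot 3: 63 chips, eligible: A, D, E
Pot 4: 154 chips, eligible: A, D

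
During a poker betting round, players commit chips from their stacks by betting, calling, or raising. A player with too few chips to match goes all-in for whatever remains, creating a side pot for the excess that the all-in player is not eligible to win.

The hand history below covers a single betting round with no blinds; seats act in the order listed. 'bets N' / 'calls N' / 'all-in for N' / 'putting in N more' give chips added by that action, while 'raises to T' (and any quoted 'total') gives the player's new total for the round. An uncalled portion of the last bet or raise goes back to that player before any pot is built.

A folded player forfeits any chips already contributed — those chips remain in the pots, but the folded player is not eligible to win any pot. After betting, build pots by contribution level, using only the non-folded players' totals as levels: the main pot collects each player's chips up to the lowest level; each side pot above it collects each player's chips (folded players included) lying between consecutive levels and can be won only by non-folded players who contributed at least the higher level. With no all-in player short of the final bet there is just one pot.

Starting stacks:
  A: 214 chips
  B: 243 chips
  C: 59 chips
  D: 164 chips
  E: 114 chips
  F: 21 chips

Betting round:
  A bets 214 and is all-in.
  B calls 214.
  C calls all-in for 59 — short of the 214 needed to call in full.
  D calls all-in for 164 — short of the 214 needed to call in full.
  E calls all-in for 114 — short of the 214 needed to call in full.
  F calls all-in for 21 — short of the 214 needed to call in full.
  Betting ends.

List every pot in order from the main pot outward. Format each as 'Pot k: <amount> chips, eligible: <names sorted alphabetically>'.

Pot 1: 126 chips, eligible: A, B, C, D, E, F
Pot 2: 190 chips, eligible: A, B, C, D, E
Pot 3: 220 chips, eligible: A, B, D, E
Pot 4: 150 chips, eligible: A, B, D
Pot 5: 100 chips, eligible: A, B

Derivation:
Contributions: A=214, B=214, C=59, D=164, E=114, F=21
Pot levels (distinct totals of non-folded players): 21, 59, 114, 164, 214
Layer 1-21: 21 each from A, B, C, D, E, F = 21*6 = 126 chips; eligible A, B, C, D, E, F
Layer 22-59: 38 each from A, B, C, D, E = 38*5 = 190 chips; eligible A, B, C, D, E
Layer 60-114: 55 each from A, B, D, E = 55*4 = 220 chips; eligible A, B, D, E
Layer 115-164: 50 each from A, B, D = 50*3 = 150 chips; eligible A, B, D
Layer 165-214: 50 each from A, B = 50*2 = 100 chips; eligible A, B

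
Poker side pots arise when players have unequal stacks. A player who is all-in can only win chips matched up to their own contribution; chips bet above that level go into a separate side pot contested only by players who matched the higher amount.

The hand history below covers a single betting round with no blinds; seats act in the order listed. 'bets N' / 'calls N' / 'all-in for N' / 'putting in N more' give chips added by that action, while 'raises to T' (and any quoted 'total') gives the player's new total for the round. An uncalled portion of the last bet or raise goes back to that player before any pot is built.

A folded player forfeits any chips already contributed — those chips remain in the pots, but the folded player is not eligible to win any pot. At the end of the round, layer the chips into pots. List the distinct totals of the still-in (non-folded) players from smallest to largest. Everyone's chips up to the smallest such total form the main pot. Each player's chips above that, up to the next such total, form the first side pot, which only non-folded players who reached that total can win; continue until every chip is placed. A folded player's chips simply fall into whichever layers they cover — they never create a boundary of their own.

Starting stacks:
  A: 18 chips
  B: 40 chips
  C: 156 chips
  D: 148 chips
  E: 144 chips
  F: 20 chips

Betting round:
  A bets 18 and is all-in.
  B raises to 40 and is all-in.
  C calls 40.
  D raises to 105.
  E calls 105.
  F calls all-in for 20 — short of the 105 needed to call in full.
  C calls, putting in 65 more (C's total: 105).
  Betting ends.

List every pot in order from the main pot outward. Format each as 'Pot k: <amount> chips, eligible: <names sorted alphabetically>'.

Pot 1: 108 chips, eligible: A, B, C, D, E, F
Pot 2: 10 chips, eligible: B, C, D, E, F
Pot 3: 80 chips, eligible: B, C, D, E
Pot 4: 195 chips, eligible: C, D, E

Derivation:
Contributions: A=18, B=40, C=105, D=105, E=105, F=20
Pot levels (distinct totals of non-folded players): 18, 20, 40, 105
Layer 1-18: 18 each from A, B, C, D, E, F = 18*6 = 108 chips; eligible A, B, C, D, E, F
Layer 19-20: 2 each from B, C, D, E, F = 2*5 = 10 chips; eligible B, C, D, E, F
Layer 21-40: 20 each from B, C, D, E = 20*4 = 80 chips; eligible B, C, D, E
Layer 41-105: 65 each from C, D, E = 65*3 = 195 chips; eligible C, D, E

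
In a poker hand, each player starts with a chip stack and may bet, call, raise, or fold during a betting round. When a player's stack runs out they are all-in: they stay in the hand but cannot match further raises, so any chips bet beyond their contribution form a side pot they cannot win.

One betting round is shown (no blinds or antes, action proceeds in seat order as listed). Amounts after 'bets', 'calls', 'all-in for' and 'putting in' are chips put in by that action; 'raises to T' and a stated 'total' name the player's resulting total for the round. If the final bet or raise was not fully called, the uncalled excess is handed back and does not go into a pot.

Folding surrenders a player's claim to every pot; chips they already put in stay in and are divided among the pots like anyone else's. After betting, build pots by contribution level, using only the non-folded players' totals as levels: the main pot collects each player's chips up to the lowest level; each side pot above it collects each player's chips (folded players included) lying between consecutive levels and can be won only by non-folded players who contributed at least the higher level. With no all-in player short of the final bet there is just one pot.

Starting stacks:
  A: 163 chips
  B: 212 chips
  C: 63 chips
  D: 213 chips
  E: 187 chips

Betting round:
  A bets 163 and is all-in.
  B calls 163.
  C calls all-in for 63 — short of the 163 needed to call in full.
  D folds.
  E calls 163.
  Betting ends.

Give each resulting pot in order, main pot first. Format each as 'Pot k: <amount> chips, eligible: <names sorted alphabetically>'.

Contributions: A=163, B=163, C=63, E=163
Folded: D
Pot levels (distinct totals of non-folded players): 63, 163
Layer 1-63: 63 each from A, B, C, E = 63*4 = 252 chips; eligible A, B, C, E
Layer 64-163: 100 each from A, B, E = 100*3 = 300 chips; eligible A, B, E

Pot 1: 252 chips, eligible: A, B, C, E
Pot 2: 300 chips, eligible: A, B, E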